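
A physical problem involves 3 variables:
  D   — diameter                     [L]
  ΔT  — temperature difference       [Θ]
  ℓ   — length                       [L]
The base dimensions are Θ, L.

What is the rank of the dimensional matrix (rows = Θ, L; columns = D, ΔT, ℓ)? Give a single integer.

Dimensional matrix (Θ×L by D×ΔT×ℓ):
  Θ: [ 0  1  0]
  L: [ 1  0  1]
Echelon form has 2 nonzero rows (pivots: D,ΔT)

2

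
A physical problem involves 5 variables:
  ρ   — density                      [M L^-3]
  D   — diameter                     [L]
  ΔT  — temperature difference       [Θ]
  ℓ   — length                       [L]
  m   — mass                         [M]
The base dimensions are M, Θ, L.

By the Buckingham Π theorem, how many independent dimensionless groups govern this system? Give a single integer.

2

Exponent matrix [M,Θ,L] × [ρ,D,ΔT,ℓ,m]:
  M: [ 1  0  0  0  1]
  Θ: [ 0  0  1  0  0]
  L: [-3  1  0  1  0]
RREF → pivots at {ρ,D,ΔT} ⇒ r = 3
5 vars − rank 3 = 2 Π groups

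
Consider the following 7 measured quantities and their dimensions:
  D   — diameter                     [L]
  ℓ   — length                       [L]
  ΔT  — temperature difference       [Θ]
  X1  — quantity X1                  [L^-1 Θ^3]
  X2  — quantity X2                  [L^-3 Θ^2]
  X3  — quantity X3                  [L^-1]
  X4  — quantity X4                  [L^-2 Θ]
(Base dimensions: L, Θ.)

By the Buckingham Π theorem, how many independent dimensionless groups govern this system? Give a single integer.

Write exponents as rows L,Θ / cols D,ℓ,ΔT,X1,X2,X3,X4:
  L: [ 1  1  0 -1 -3 -1 -2]
  Θ: [ 0  0  1  3  2  0  1]
Row reduction gives pivot columns D,ΔT; rank = 2
n=7, r=2 ⇒ 5 dimensionless groups

5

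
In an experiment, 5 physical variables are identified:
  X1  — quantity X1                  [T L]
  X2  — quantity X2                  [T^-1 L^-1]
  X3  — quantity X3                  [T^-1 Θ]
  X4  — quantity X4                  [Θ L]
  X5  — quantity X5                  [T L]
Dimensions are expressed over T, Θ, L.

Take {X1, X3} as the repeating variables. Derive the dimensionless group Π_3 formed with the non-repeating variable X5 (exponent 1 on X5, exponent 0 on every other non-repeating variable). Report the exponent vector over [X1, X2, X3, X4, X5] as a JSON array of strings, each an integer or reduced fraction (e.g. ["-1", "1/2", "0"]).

["-1", "0", "0", "0", "1"]

Write exponents as rows T,Θ,L / cols X1,X2,X3,X4,X5:
  T: [ 1 -1 -1  0  1]
  Θ: [ 0  0  1  1  0]
  L: [ 1 -1  0  1  1]
RREF → pivots at {X1,X3} ⇒ r = 2
Repeat: X1,X3; free: X2,X4,X5
RREF:
  r0: [   1   -1    0    1    1]
  r1: [   0    0    1    1    0]
  r2: [   0    0    0    0    0]
Fix exponent of X5 at 1, X2 at 0, X4 at 0; solve each RREF row for its pivot's exponent:
  r0: exp(X1) + (1)·1 = 0 ⇒ exp(X1) = -1
  r1: exp(X3) + (0)·1 = 0 ⇒ exp(X3) = 0
Π_3 = X1^-1 · X5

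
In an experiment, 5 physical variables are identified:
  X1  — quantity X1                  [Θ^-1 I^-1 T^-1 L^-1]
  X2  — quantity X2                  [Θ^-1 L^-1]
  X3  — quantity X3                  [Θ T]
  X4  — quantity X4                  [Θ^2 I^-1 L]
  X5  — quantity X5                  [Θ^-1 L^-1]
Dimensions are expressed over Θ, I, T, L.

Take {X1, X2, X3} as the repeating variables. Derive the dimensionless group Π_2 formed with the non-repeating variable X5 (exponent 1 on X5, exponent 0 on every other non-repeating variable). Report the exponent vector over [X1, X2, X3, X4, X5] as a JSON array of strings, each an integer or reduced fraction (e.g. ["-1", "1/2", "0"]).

["0", "-1", "0", "0", "1"]

Dimensional matrix (Θ×I×T×L by X1×X2×X3×X4×X5):
  Θ: [-1 -1  1  2 -1]
  I: [-1  0  0 -1  0]
  T: [-1  0  1  0  0]
  L: [-1 -1  0  1 -1]
RREF → pivots at {X1,X2,X3} ⇒ r = 3
Repeat: X1,X2,X3; free: X4,X5
RREF:
  r0: [   1    0    0    1    0]
  r1: [   0    1    0   -2    1]
  r2: [   0    0    1    1    0]
  r3: [   0    0    0    0    0]
Fix exponent of X5 at 1, X4 at 0; solve each RREF row for its pivot's exponent:
  r0: exp(X1) + (0)·1 = 0 ⇒ exp(X1) = 0
  r1: exp(X2) + (1)·1 = 0 ⇒ exp(X2) = -1
  r2: exp(X3) + (0)·1 = 0 ⇒ exp(X3) = 0
Π_2 = X2^-1 · X5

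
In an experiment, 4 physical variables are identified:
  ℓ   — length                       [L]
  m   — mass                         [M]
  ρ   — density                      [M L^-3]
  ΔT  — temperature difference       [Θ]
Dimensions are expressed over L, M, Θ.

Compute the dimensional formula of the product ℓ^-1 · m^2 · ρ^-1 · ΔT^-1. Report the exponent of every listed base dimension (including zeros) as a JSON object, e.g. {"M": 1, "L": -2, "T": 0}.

{"L": 2, "M": 1, "Θ": -1}

Write exponents as rows L,M,Θ / cols ℓ,m,ρ,ΔT:
  L: [ 1  0 -3  0]
  M: [ 0  1  1  0]
  Θ: [ 0  0  0  1]
  [L]: (-1)·1+(2)·0+(-1)·-3+(-1)·0 = 2
  [M]: (-1)·0+(2)·1+(-1)·1+(-1)·0 = 1
  [Θ]: (-1)·0+(2)·0+(-1)·0+(-1)·1 = -1
⇒ L^2 M Θ^-1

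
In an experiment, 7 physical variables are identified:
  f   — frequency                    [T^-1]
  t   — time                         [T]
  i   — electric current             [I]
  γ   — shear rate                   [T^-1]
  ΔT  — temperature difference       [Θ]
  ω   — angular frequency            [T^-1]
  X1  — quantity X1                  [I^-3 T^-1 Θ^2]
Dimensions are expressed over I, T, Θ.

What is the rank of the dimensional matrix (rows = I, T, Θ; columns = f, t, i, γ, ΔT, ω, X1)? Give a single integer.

3

Write exponents as rows I,T,Θ / cols f,t,i,γ,ΔT,ω,X1:
  I: [ 0  0  1  0  0  0 -3]
  T: [-1  1  0 -1  0 -1 -1]
  Θ: [ 0  0  0  0  1  0  2]
RREF → pivots at {f,i,ΔT} ⇒ r = 3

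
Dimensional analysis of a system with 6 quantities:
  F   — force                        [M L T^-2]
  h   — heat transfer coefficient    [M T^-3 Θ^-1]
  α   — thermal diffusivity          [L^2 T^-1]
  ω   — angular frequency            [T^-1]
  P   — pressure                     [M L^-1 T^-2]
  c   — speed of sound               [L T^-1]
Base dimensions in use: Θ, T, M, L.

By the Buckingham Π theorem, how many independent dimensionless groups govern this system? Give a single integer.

2

Write exponents as rows Θ,T,M,L / cols F,h,α,ω,P,c:
  Θ: [ 0 -1  0  0  0  0]
  T: [-2 -3 -1 -1 -2 -1]
  M: [ 1  1  0  0  1  0]
  L: [ 1  0  2  0 -1  1]
Echelon form has 4 nonzero rows (pivots: F,h,α,ω)
n=6, r=4 ⇒ 2 dimensionless groups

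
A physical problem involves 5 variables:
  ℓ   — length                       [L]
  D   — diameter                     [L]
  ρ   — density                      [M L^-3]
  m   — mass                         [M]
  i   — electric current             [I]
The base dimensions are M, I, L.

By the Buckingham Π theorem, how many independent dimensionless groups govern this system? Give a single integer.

2

Write exponents as rows M,I,L / cols ℓ,D,ρ,m,i:
  M: [ 0  0  1  1  0]
  I: [ 0  0  0  0  1]
  L: [ 1  1 -3  0  0]
Echelon form has 3 nonzero rows (pivots: ℓ,ρ,i)
5 vars − rank 3 = 2 Π groups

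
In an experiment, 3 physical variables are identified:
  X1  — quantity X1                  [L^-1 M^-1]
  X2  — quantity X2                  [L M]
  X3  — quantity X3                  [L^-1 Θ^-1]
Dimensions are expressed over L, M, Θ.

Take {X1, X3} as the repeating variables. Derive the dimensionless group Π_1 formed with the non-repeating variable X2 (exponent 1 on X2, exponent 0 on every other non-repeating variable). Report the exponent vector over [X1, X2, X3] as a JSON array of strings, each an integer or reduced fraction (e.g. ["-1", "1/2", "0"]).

Exponent matrix [L,M,Θ] × [X1,X2,X3]:
  L: [-1  1 -1]
  M: [-1  1  0]
  Θ: [ 0  0 -1]
RREF → pivots at {X1,X3} ⇒ r = 2
Repeat: X1,X3; free: X2
RREF:
  r0: [   1   -1    0]
  r1: [   0    0    1]
  r2: [   0    0    0]
Fix exponent of X2 at 1; solve each RREF row for its pivot's exponent:
  r0: exp(X1) + (-1)·1 = 0 ⇒ exp(X1) = 1
  r1: exp(X3) + (0)·1 = 0 ⇒ exp(X3) = 0
Π_1 = X1 · X2

["1", "1", "0"]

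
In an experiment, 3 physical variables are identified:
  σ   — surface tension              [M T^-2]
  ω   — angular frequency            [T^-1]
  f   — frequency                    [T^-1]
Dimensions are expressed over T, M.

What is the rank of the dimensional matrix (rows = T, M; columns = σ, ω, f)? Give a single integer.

2

Exponent matrix [T,M] × [σ,ω,f]:
  T: [-2 -1 -1]
  M: [ 1  0  0]
Echelon form has 2 nonzero rows (pivots: σ,ω)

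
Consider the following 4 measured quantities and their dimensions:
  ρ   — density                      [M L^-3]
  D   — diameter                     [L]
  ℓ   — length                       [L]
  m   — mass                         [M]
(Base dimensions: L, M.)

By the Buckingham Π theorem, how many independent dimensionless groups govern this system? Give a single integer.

2

Exponent matrix [L,M] × [ρ,D,ℓ,m]:
  L: [-3  1  1  0]
  M: [ 1  0  0  1]
Echelon form has 2 nonzero rows (pivots: ρ,D)
n=4, r=2 ⇒ 2 dimensionless groups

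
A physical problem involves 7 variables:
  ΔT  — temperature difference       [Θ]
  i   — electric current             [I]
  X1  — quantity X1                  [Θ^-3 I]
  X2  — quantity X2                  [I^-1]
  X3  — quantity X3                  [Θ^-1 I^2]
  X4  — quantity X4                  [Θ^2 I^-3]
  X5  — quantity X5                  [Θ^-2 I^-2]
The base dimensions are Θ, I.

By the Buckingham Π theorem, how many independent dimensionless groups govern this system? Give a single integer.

Dimensional matrix (Θ×I by ΔT×i×X1×X2×X3×X4×X5):
  Θ: [ 1  0 -3  0 -1  2 -2]
  I: [ 0  1  1 -1  2 -3 -2]
RREF → pivots at {ΔT,i} ⇒ r = 2
Π count = n − r = 7 − 2 = 5

5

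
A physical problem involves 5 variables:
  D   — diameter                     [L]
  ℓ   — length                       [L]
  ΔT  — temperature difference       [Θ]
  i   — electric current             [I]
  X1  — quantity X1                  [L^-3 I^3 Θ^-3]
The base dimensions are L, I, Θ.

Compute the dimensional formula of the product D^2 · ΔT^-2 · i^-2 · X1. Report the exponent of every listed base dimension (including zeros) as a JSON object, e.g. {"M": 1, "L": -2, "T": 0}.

{"L": -1, "I": 1, "Θ": -5}

Write exponents as rows L,I,Θ / cols D,ℓ,ΔT,i,X1:
  L: [ 1  1  0  0 -3]
  I: [ 0  0  0  1  3]
  Θ: [ 0  0  1  0 -3]
  [L]: (2)·1+(-2)·0+(-2)·0+(1)·-3 = -1
  [I]: (2)·0+(-2)·0+(-2)·1+(1)·3 = 1
  [Θ]: (2)·0+(-2)·1+(-2)·0+(1)·-3 = -5
⇒ L^-1 I Θ^-5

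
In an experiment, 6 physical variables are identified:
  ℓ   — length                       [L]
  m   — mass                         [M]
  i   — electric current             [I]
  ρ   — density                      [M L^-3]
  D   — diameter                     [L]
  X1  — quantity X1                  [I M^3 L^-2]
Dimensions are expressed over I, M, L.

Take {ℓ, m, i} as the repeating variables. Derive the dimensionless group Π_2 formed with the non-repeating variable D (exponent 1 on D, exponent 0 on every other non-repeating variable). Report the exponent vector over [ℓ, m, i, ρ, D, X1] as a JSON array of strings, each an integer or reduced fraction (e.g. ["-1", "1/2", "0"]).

["-1", "0", "0", "0", "1", "0"]

Dimensional matrix (I×M×L by ℓ×m×i×ρ×D×X1):
  I: [ 0  0  1  0  0  1]
  M: [ 0  1  0  1  0  3]
  L: [ 1  0  0 -3  1 -2]
Echelon form has 3 nonzero rows (pivots: ℓ,m,i)
Repeat: ℓ,m,i; free: ρ,D,X1
RREF:
  r0: [   1    0    0   -3    1   -2]
  r1: [   0    1    0    1    0    3]
  r2: [   0    0    1    0    0    1]
Fix exponent of D at 1, ρ at 0, X1 at 0; solve each RREF row for its pivot's exponent:
  r0: exp(ℓ) + (1)·1 = 0 ⇒ exp(ℓ) = -1
  r1: exp(m) + (0)·1 = 0 ⇒ exp(m) = 0
  r2: exp(i) + (0)·1 = 0 ⇒ exp(i) = 0
Π_2 = ℓ^-1 · D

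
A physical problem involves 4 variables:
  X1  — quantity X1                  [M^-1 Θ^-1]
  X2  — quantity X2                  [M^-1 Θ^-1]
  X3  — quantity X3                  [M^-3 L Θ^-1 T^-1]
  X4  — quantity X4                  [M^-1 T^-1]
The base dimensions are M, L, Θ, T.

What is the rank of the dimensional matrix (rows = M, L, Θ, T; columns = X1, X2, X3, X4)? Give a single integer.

Dimensional matrix (M×L×Θ×T by X1×X2×X3×X4):
  M: [-1 -1 -3 -1]
  L: [ 0  0  1  0]
  Θ: [-1 -1 -1  0]
  T: [ 0  0 -1 -1]
RREF → pivots at {X1,X3,X4} ⇒ r = 3

3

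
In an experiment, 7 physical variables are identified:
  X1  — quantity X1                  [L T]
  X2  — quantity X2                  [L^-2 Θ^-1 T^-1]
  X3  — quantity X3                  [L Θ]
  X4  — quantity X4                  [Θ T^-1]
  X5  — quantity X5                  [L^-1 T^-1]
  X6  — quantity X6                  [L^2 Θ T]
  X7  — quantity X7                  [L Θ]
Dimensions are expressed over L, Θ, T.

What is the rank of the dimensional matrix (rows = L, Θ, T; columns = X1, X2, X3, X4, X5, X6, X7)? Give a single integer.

2

Write exponents as rows L,Θ,T / cols X1,X2,X3,X4,X5,X6,X7:
  L: [ 1 -2  1  0 -1  2  1]
  Θ: [ 0 -1  1  1  0  1  1]
  T: [ 1 -1  0 -1 -1  1  0]
Row reduction gives pivot columns X1,X2; rank = 2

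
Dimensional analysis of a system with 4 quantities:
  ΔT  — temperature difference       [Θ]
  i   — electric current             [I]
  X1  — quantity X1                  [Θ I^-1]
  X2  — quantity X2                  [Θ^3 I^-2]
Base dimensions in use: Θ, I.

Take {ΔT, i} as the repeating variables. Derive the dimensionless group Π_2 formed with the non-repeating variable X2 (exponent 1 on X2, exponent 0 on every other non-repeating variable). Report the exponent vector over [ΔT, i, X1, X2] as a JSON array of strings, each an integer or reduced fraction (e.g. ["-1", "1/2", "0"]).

["-3", "2", "0", "1"]

Dimensional matrix (Θ×I by ΔT×i×X1×X2):
  Θ: [ 1  0  1  3]
  I: [ 0  1 -1 -2]
Row reduction gives pivot columns ΔT,i; rank = 2
Repeat: ΔT,i; free: X1,X2
RREF:
  r0: [   1    0    1    3]
  r1: [   0    1   -1   -2]
Fix exponent of X2 at 1, X1 at 0; solve each RREF row for its pivot's exponent:
  r0: exp(ΔT) + (3)·1 = 0 ⇒ exp(ΔT) = -3
  r1: exp(i) + (-2)·1 = 0 ⇒ exp(i) = 2
Π_2 = ΔT^-3 · i^2 · X2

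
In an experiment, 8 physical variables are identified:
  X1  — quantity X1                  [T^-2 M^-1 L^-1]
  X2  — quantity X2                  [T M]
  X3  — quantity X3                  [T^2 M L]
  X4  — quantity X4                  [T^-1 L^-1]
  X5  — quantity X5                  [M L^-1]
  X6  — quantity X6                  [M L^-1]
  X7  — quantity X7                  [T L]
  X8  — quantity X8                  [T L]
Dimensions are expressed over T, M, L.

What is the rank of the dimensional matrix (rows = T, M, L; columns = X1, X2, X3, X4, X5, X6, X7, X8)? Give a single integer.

2

Dimensional matrix (T×M×L by X1×X2×X3×X4×X5×X6×X7×X8):
  T: [-2  1  2 -1  0  0  1  1]
  M: [-1  1  1  0  1  1  0  0]
  L: [-1  0  1 -1 -1 -1  1  1]
Row reduction gives pivot columns X1,X2; rank = 2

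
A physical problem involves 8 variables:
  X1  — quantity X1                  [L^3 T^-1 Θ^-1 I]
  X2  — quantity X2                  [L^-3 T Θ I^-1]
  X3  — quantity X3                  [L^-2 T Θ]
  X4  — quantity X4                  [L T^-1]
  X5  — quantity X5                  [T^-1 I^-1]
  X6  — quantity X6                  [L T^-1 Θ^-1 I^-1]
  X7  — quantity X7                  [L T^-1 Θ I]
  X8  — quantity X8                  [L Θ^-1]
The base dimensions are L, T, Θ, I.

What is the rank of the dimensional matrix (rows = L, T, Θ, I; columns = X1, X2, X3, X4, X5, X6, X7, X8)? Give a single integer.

3

Dimensional matrix (L×T×Θ×I by X1×X2×X3×X4×X5×X6×X7×X8):
  L: [ 3 -3 -2  1  0  1  1  1]
  T: [-1  1  1 -1 -1 -1 -1  0]
  Θ: [-1  1  1  0  0 -1  1 -1]
  I: [ 1 -1  0  0 -1 -1  1  0]
RREF → pivots at {X1,X3,X4} ⇒ r = 3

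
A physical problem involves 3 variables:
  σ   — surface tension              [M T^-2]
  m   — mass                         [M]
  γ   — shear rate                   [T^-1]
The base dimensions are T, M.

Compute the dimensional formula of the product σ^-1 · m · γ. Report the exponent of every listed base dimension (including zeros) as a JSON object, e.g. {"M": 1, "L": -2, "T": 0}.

{"T": 1, "M": 0}

Exponent matrix [T,M] × [σ,m,γ]:
  T: [-2  0 -1]
  M: [ 1  1  0]
  [T]: (-1)·-2+(1)·0+(1)·-1 = 1
  [M]: (-1)·1+(1)·1+(1)·0 = 0
⇒ T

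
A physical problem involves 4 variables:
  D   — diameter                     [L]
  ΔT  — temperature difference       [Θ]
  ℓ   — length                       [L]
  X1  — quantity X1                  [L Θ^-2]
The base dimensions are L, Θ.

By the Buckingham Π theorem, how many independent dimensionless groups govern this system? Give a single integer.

Write exponents as rows L,Θ / cols D,ΔT,ℓ,X1:
  L: [ 1  0  1  1]
  Θ: [ 0  1  0 -2]
RREF → pivots at {D,ΔT} ⇒ r = 2
n=4, r=2 ⇒ 2 dimensionless groups

2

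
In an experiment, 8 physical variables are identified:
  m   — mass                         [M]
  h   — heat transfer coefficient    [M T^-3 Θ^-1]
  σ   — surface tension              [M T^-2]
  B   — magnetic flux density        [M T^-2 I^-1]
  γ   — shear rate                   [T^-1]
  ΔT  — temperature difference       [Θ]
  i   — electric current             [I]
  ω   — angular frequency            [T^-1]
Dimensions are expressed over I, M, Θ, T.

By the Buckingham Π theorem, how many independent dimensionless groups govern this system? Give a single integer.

4

Exponent matrix [I,M,Θ,T] × [m,h,σ,B,γ,ΔT,i,ω]:
  I: [ 0  0  0 -1  0  0  1  0]
  M: [ 1  1  1  1  0  0  0  0]
  Θ: [ 0 -1  0  0  0  1  0  0]
  T: [ 0 -3 -2 -2 -1  0  0 -1]
RREF → pivots at {m,h,σ,B} ⇒ r = 4
8 vars − rank 4 = 4 Π groups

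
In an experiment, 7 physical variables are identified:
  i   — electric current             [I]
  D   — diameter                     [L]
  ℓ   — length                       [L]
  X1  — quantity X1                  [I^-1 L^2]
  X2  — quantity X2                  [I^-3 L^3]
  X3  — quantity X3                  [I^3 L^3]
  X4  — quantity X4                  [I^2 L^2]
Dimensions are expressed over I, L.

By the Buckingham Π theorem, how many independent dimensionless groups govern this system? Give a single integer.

Exponent matrix [I,L] × [i,D,ℓ,X1,X2,X3,X4]:
  I: [ 1  0  0 -1 -3  3  2]
  L: [ 0  1  1  2  3  3  2]
Echelon form has 2 nonzero rows (pivots: i,D)
7 vars − rank 2 = 5 Π groups

5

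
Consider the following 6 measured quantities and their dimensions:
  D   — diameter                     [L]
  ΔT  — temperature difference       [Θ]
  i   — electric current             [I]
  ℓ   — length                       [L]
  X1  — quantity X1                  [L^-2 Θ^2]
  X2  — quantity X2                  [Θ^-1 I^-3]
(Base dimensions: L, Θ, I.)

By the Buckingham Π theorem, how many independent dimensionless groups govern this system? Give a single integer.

Dimensional matrix (L×Θ×I by D×ΔT×i×ℓ×X1×X2):
  L: [ 1  0  0  1 -2  0]
  Θ: [ 0  1  0  0  2 -1]
  I: [ 0  0  1  0  0 -3]
Echelon form has 3 nonzero rows (pivots: D,ΔT,i)
6 vars − rank 3 = 3 Π groups

3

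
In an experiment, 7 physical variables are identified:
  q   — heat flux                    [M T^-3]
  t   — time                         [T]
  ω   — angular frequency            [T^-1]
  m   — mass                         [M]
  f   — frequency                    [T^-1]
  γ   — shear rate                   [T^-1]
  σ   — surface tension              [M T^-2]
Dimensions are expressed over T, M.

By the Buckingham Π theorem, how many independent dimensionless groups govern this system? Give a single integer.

Write exponents as rows T,M / cols q,t,ω,m,f,γ,σ:
  T: [-3  1 -1  0 -1 -1 -2]
  M: [ 1  0  0  1  0  0  1]
Echelon form has 2 nonzero rows (pivots: q,t)
n=7, r=2 ⇒ 5 dimensionless groups

5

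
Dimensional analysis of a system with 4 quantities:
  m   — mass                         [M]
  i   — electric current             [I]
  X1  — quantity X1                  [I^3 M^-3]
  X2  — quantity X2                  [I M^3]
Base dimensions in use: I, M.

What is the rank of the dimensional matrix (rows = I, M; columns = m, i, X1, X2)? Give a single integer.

Write exponents as rows I,M / cols m,i,X1,X2:
  I: [ 0  1  3  1]
  M: [ 1  0 -3  3]
RREF → pivots at {m,i} ⇒ r = 2

2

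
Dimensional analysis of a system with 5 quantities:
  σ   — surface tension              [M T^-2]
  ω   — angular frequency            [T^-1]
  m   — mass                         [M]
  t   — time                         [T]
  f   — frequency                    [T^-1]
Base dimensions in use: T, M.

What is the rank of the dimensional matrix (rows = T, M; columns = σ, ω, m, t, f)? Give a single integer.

2

Exponent matrix [T,M] × [σ,ω,m,t,f]:
  T: [-2 -1  0  1 -1]
  M: [ 1  0  1  0  0]
Row reduction gives pivot columns σ,ω; rank = 2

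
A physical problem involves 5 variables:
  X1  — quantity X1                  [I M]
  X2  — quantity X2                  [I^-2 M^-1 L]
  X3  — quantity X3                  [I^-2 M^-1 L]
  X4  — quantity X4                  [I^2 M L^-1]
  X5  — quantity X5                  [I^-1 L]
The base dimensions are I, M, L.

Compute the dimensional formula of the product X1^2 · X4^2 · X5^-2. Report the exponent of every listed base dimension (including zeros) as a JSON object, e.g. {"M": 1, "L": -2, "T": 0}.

{"I": 8, "M": 4, "L": -4}

Dimensional matrix (I×M×L by X1×X2×X3×X4×X5):
  I: [ 1 -2 -2  2 -1]
  M: [ 1 -1 -1  1  0]
  L: [ 0  1  1 -1  1]
  [I]: (2)·1+(2)·2+(-2)·-1 = 8
  [M]: (2)·1+(2)·1+(-2)·0 = 4
  [L]: (2)·0+(2)·-1+(-2)·1 = -4
⇒ I^8 M^4 L^-4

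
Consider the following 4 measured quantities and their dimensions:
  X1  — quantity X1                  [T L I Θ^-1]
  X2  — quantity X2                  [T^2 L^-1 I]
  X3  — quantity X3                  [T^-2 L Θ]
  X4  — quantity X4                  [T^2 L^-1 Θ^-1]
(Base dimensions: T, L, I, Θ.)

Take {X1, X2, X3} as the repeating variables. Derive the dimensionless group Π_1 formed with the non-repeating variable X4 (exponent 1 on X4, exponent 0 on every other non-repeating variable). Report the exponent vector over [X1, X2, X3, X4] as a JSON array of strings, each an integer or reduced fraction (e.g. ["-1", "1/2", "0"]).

Write exponents as rows T,L,I,Θ / cols X1,X2,X3,X4:
  T: [ 1  2 -2  2]
  L: [ 1 -1  1 -1]
  I: [ 1  1  0  0]
  Θ: [-1  0  1 -1]
Row reduction gives pivot columns X1,X2,X3; rank = 3
Repeat: X1,X2,X3; free: X4
RREF:
  r0: [   1    0    0    0]
  r1: [   0    1    0    0]
  r2: [   0    0    1   -1]
  r3: [   0    0    0    0]
Fix exponent of X4 at 1; solve each RREF row for its pivot's exponent:
  r0: exp(X1) + (0)·1 = 0 ⇒ exp(X1) = 0
  r1: exp(X2) + (0)·1 = 0 ⇒ exp(X2) = 0
  r2: exp(X3) + (-1)·1 = 0 ⇒ exp(X3) = 1
Π_1 = X3 · X4

["0", "0", "1", "1"]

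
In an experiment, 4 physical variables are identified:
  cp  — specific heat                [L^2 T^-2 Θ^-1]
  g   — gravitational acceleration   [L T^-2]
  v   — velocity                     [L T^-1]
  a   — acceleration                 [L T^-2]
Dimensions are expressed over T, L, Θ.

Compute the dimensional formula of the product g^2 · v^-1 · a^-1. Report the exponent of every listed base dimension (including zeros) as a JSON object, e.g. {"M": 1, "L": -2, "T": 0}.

Write exponents as rows T,L,Θ / cols cp,g,v,a:
  T: [-2 -2 -1 -2]
  L: [ 2  1  1  1]
  Θ: [-1  0  0  0]
  [T]: (2)·-2+(-1)·-1+(-1)·-2 = -1
  [L]: (2)·1+(-1)·1+(-1)·1 = 0
  [Θ]: (2)·0+(-1)·0+(-1)·0 = 0
⇒ T^-1

{"T": -1, "L": 0, "Θ": 0}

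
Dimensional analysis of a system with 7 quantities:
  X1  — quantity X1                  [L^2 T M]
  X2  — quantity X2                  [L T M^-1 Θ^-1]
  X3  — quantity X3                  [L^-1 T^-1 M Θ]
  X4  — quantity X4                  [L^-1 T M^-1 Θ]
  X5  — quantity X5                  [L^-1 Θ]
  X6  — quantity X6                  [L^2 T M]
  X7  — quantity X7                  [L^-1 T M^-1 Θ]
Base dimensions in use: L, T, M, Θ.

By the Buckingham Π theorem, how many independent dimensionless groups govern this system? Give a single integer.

4

Write exponents as rows L,T,M,Θ / cols X1,X2,X3,X4,X5,X6,X7:
  L: [ 2  1 -1 -1 -1  2 -1]
  T: [ 1  1 -1  1  0  1  1]
  M: [ 1 -1  1 -1  0  1 -1]
  Θ: [ 0 -1  1  1  1  0  1]
RREF → pivots at {X1,X2,X4} ⇒ r = 3
7 vars − rank 3 = 4 Π groups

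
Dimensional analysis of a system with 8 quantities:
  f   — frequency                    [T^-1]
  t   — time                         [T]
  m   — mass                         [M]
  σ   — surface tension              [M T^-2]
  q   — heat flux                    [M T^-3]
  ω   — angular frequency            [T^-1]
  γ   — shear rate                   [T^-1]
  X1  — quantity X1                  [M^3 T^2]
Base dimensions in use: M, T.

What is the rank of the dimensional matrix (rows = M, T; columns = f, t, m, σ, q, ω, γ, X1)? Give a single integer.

2

Exponent matrix [M,T] × [f,t,m,σ,q,ω,γ,X1]:
  M: [ 0  0  1  1  1  0  0  3]
  T: [-1  1  0 -2 -3 -1 -1  2]
Echelon form has 2 nonzero rows (pivots: f,m)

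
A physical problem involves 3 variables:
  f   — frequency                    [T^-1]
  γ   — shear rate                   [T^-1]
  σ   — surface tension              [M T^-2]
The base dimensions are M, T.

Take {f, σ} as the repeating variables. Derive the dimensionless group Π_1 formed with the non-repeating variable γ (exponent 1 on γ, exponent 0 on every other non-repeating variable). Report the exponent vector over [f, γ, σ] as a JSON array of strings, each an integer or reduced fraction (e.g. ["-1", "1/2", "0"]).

["-1", "1", "0"]

Dimensional matrix (M×T by f×γ×σ):
  M: [ 0  0  1]
  T: [-1 -1 -2]
RREF → pivots at {f,σ} ⇒ r = 2
Pivot set = {f,σ}, free = {γ}
RREF:
  r0: [   1    1    0]
  r1: [   0    0    1]
Fix exponent of γ at 1; solve each RREF row for its pivot's exponent:
  r0: exp(f) + (1)·1 = 0 ⇒ exp(f) = -1
  r1: exp(σ) + (0)·1 = 0 ⇒ exp(σ) = 0
Π_1 = f^-1 · γ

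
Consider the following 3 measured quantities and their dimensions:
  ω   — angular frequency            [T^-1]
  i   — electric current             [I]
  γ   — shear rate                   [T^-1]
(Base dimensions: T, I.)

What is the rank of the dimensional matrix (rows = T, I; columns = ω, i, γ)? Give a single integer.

Write exponents as rows T,I / cols ω,i,γ:
  T: [-1  0 -1]
  I: [ 0  1  0]
Row reduction gives pivot columns ω,i; rank = 2

2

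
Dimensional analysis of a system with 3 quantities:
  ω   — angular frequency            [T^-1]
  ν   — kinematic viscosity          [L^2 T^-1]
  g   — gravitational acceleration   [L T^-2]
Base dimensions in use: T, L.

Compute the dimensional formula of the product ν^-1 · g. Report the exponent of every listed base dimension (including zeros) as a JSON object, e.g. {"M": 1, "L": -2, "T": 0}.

{"T": -1, "L": -1}

Dimensional matrix (T×L by ω×ν×g):
  T: [-1 -1 -2]
  L: [ 0  2  1]
  [T]: (-1)·-1+(1)·-2 = -1
  [L]: (-1)·2+(1)·1 = -1
⇒ T^-1 L^-1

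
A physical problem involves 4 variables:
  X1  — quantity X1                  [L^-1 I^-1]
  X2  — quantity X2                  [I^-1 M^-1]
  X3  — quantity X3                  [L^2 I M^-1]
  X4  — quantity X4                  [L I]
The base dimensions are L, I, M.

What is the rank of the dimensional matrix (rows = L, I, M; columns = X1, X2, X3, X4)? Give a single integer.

2

Exponent matrix [L,I,M] × [X1,X2,X3,X4]:
  L: [-1  0  2  1]
  I: [-1 -1  1  1]
  M: [ 0 -1 -1  0]
Echelon form has 2 nonzero rows (pivots: X1,X2)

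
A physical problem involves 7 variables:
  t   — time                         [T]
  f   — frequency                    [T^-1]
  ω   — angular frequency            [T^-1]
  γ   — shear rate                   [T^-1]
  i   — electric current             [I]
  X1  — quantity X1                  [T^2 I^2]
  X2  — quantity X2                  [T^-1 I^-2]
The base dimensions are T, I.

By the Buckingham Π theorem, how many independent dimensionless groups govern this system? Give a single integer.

5

Exponent matrix [T,I] × [t,f,ω,γ,i,X1,X2]:
  T: [ 1 -1 -1 -1  0  2 -1]
  I: [ 0  0  0  0  1  2 -2]
Row reduction gives pivot columns t,i; rank = 2
Π count = n − r = 7 − 2 = 5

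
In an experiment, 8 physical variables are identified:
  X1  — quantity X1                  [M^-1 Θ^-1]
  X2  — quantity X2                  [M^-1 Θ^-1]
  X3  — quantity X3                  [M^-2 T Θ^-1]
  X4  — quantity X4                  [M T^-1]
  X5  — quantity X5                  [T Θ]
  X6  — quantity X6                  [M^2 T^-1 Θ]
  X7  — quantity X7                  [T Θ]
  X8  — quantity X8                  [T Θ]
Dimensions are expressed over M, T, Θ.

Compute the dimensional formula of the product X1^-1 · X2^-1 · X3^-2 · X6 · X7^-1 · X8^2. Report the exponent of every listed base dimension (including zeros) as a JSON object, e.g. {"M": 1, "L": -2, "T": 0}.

Write exponents as rows M,T,Θ / cols X1,X2,X3,X4,X5,X6,X7,X8:
  M: [-1 -1 -2  1  0  2  0  0]
  T: [ 0  0  1 -1  1 -1  1  1]
  Θ: [-1 -1 -1  0  1  1  1  1]
  [M]: (-1)·-1+(-1)·-1+(-2)·-2+(1)·2+(-1)·0+(2)·0 = 8
  [T]: (-1)·0+(-1)·0+(-2)·1+(1)·-1+(-1)·1+(2)·1 = -2
  [Θ]: (-1)·-1+(-1)·-1+(-2)·-1+(1)·1+(-1)·1+(2)·1 = 6
⇒ M^8 T^-2 Θ^6

{"M": 8, "T": -2, "Θ": 6}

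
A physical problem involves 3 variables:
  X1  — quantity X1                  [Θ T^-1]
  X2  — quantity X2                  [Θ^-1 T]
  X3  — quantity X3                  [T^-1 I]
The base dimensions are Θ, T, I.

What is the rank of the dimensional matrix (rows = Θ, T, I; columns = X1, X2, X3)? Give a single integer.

Exponent matrix [Θ,T,I] × [X1,X2,X3]:
  Θ: [ 1 -1  0]
  T: [-1  1 -1]
  I: [ 0  0  1]
RREF → pivots at {X1,X3} ⇒ r = 2

2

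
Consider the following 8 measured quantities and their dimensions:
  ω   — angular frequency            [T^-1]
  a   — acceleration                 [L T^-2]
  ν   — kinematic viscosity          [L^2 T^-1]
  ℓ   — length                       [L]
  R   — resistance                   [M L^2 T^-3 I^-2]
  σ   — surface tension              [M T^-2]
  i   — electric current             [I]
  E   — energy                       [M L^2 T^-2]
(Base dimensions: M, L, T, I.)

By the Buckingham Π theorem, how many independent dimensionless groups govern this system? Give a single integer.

Dimensional matrix (M×L×T×I by ω×a×ν×ℓ×R×σ×i×E):
  M: [ 0  0  0  0  1  1  0  1]
  L: [ 0  1  2  1  2  0  0  2]
  T: [-1 -2 -1  0 -3 -2  0 -2]
  I: [ 0  0  0  0 -2  0  1  0]
RREF → pivots at {ω,a,R,σ} ⇒ r = 4
n=8, r=4 ⇒ 4 dimensionless groups

4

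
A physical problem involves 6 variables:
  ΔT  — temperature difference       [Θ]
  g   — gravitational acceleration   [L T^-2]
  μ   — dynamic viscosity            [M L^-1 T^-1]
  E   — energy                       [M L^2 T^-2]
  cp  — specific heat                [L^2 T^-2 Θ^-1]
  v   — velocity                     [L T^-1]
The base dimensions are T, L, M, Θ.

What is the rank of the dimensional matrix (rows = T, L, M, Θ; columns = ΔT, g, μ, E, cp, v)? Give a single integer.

4

Dimensional matrix (T×L×M×Θ by ΔT×g×μ×E×cp×v):
  T: [ 0 -2 -1 -2 -2 -1]
  L: [ 0  1 -1  2  2  1]
  M: [ 0  0  1  1  0  0]
  Θ: [ 1  0  0  0 -1  0]
Row reduction gives pivot columns ΔT,g,μ,E; rank = 4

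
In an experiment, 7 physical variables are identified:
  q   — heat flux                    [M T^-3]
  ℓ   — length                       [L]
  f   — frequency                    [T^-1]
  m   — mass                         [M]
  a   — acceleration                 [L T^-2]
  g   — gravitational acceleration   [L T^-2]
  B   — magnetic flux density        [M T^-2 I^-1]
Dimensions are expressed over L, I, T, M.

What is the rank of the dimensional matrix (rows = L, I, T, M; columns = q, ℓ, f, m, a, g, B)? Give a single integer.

4

Dimensional matrix (L×I×T×M by q×ℓ×f×m×a×g×B):
  L: [ 0  1  0  0  1  1  0]
  I: [ 0  0  0  0  0  0 -1]
  T: [-3  0 -1  0 -2 -2 -2]
  M: [ 1  0  0  1  0  0  1]
Echelon form has 4 nonzero rows (pivots: q,ℓ,f,B)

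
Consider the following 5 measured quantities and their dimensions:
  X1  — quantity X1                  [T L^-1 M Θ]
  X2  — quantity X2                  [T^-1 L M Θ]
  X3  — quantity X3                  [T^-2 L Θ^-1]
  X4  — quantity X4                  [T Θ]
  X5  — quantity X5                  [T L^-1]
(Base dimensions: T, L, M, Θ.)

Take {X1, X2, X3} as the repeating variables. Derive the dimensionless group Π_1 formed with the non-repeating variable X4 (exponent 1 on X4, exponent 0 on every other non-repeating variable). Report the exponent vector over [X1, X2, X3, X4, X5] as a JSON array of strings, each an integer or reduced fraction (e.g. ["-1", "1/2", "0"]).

["1/2", "-1/2", "1", "1", "0"]

Exponent matrix [T,L,M,Θ] × [X1,X2,X3,X4,X5]:
  T: [ 1 -1 -2  1  1]
  L: [-1  1  1  0 -1]
  M: [ 1  1  0  0  0]
  Θ: [ 1  1 -1  1  0]
RREF → pivots at {X1,X2,X3} ⇒ r = 3
Repeat: X1,X2,X3; free: X4,X5
RREF:
  r0: [   1    0    0 -1/2  1/2]
  r1: [   0    1    0  1/2 -1/2]
  r2: [   0    0    1   -1    0]
  r3: [   0    0    0    0    0]
Fix exponent of X4 at 1, X5 at 0; solve each RREF row for its pivot's exponent:
  r0: exp(X1) + (-1/2)·1 = 0 ⇒ exp(X1) = 1/2
  r1: exp(X2) + (1/2)·1 = 0 ⇒ exp(X2) = -1/2
  r2: exp(X3) + (-1)·1 = 0 ⇒ exp(X3) = 1
Π_1 = X1^(1/2) · X2^(-1/2) · X3 · X4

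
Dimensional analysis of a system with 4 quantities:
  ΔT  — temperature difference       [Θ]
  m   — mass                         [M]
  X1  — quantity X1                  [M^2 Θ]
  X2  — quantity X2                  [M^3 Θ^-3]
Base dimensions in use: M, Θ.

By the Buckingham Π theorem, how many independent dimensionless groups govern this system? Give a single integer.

2

Write exponents as rows M,Θ / cols ΔT,m,X1,X2:
  M: [ 0  1  2  3]
  Θ: [ 1  0  1 -3]
Row reduction gives pivot columns ΔT,m; rank = 2
Π count = n − r = 4 − 2 = 2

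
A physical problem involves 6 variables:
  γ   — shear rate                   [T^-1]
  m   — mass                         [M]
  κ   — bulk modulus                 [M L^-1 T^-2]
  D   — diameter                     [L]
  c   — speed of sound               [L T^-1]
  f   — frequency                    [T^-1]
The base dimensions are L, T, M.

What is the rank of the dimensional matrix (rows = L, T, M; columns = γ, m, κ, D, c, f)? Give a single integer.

Write exponents as rows L,T,M / cols γ,m,κ,D,c,f:
  L: [ 0  0 -1  1  1  0]
  T: [-1  0 -2  0 -1 -1]
  M: [ 0  1  1  0  0  0]
Echelon form has 3 nonzero rows (pivots: γ,m,κ)

3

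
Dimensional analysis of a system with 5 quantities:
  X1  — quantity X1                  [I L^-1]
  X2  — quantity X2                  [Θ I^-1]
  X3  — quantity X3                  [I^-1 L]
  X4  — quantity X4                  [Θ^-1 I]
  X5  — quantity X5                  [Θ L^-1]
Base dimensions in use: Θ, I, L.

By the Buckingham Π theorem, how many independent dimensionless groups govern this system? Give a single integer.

Exponent matrix [Θ,I,L] × [X1,X2,X3,X4,X5]:
  Θ: [ 0  1  0 -1  1]
  I: [ 1 -1 -1  1  0]
  L: [-1  0  1  0 -1]
RREF → pivots at {X1,X2} ⇒ r = 2
Π count = n − r = 5 − 2 = 3

3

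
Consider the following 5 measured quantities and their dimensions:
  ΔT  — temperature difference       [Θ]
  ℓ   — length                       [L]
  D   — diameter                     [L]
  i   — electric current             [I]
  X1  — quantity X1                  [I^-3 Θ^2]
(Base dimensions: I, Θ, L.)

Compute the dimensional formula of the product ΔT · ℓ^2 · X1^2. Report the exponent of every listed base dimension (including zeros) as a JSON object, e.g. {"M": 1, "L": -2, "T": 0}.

{"I": -6, "Θ": 5, "L": 2}

Exponent matrix [I,Θ,L] × [ΔT,ℓ,D,i,X1]:
  I: [ 0  0  0  1 -3]
  Θ: [ 1  0  0  0  2]
  L: [ 0  1  1  0  0]
  [I]: (1)·0+(2)·0+(2)·-3 = -6
  [Θ]: (1)·1+(2)·0+(2)·2 = 5
  [L]: (1)·0+(2)·1+(2)·0 = 2
⇒ I^-6 Θ^5 L^2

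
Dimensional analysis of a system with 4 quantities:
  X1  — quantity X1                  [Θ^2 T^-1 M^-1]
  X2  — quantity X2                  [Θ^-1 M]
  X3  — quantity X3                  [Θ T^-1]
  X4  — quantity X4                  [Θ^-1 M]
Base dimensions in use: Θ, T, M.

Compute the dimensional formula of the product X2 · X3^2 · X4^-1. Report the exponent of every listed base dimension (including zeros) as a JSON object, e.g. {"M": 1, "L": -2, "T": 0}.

Exponent matrix [Θ,T,M] × [X1,X2,X3,X4]:
  Θ: [ 2 -1  1 -1]
  T: [-1  0 -1  0]
  M: [-1  1  0  1]
  [Θ]: (1)·-1+(2)·1+(-1)·-1 = 2
  [T]: (1)·0+(2)·-1+(-1)·0 = -2
  [M]: (1)·1+(2)·0+(-1)·1 = 0
⇒ Θ^2 T^-2

{"Θ": 2, "T": -2, "M": 0}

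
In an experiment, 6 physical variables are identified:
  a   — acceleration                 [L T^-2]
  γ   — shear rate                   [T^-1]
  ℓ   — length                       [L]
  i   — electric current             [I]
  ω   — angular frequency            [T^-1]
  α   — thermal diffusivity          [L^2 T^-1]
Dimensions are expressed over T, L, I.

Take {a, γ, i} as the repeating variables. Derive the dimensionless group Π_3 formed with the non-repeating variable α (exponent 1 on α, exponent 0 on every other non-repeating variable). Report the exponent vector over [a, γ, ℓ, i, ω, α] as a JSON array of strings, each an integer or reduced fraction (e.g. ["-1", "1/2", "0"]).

Exponent matrix [T,L,I] × [a,γ,ℓ,i,ω,α]:
  T: [-2 -1  0  0 -1 -1]
  L: [ 1  0  1  0  0  2]
  I: [ 0  0  0  1  0  0]
Row reduction gives pivot columns a,γ,i; rank = 3
Repeat: a,γ,i; free: ℓ,ω,α
RREF:
  r0: [   1    0    1    0    0    2]
  r1: [   0    1   -2    0    1   -3]
  r2: [   0    0    0    1    0    0]
Fix exponent of α at 1, ℓ at 0, ω at 0; solve each RREF row for its pivot's exponent:
  r0: exp(a) + (2)·1 = 0 ⇒ exp(a) = -2
  r1: exp(γ) + (-3)·1 = 0 ⇒ exp(γ) = 3
  r2: exp(i) + (0)·1 = 0 ⇒ exp(i) = 0
Π_3 = a^-2 · γ^3 · α

["-2", "3", "0", "0", "0", "1"]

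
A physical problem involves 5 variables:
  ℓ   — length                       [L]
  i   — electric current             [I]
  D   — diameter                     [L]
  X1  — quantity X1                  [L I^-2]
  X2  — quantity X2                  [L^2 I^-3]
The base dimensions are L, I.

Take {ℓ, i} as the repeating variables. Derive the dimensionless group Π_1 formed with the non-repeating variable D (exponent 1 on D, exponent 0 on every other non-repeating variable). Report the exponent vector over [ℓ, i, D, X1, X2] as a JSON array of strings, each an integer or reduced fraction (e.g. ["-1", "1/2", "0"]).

["-1", "0", "1", "0", "0"]

Dimensional matrix (L×I by ℓ×i×D×X1×X2):
  L: [ 1  0  1  1  2]
  I: [ 0  1  0 -2 -3]
Echelon form has 2 nonzero rows (pivots: ℓ,i)
Pivot set = {ℓ,i}, free = {D,X1,X2}
RREF:
  r0: [   1    0    1    1    2]
  r1: [   0    1    0   -2   -3]
Fix exponent of D at 1, X1 at 0, X2 at 0; solve each RREF row for its pivot's exponent:
  r0: exp(ℓ) + (1)·1 = 0 ⇒ exp(ℓ) = -1
  r1: exp(i) + (0)·1 = 0 ⇒ exp(i) = 0
Π_1 = ℓ^-1 · D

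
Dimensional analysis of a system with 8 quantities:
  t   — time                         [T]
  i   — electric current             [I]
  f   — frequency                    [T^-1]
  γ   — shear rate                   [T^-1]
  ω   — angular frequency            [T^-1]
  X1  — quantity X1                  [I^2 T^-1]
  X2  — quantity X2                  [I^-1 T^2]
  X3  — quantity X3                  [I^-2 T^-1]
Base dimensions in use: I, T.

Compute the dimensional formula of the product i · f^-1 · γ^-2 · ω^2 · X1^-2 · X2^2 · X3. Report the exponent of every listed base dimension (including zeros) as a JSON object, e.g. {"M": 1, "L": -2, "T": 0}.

Dimensional matrix (I×T by t×i×f×γ×ω×X1×X2×X3):
  I: [ 0  1  0  0  0  2 -1 -2]
  T: [ 1  0 -1 -1 -1 -1  2 -1]
  [I]: (1)·1+(-1)·0+(-2)·0+(2)·0+(-2)·2+(2)·-1+(1)·-2 = -7
  [T]: (1)·0+(-1)·-1+(-2)·-1+(2)·-1+(-2)·-1+(2)·2+(1)·-1 = 6
⇒ I^-7 T^6

{"I": -7, "T": 6}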